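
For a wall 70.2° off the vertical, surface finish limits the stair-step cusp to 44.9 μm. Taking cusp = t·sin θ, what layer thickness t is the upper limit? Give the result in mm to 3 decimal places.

0.048 mm

sin(70.2°) = 0.9409; t_max = 0.0449/0.9409 = 0.048 mm.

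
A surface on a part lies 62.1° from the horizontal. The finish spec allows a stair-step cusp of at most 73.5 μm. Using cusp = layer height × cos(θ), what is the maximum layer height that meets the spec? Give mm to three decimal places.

Layer height = cusp / cos(62.1°) = 0.0735 / 0.4679 = 0.157 mm.

0.157 mm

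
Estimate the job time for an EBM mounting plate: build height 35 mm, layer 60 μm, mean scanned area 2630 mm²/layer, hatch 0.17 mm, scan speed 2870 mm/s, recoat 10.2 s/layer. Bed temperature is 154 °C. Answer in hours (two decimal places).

Layers = ⌈35/0.06⌉ = 584.
Per-layer scan distance = 2630 / 0.17, so 15470.6 mm.
Per-layer scan time = 15470.6 / 2870 = 5.3905 s.
Time per layer = 5.3905 + 10.2 = 15.5905 s.
Total: 584 × 15.5905 s = 9104.852 s → 2.53 hours.

2.53 hours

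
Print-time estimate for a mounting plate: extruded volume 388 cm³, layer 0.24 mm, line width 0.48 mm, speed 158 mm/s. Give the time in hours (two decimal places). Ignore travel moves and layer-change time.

Extrusion cross-section: 0.24 × 0.48 → 0.1152 mm².
Toolpath length = 388 cm³ / 0.1152 mm² = 388000 / 0.1152 = 3368055.6 mm.
Time extruding = 3368055.6 / 158 = 21316.8 s.
21316.8 s = 5.92 hours.

5.92 hours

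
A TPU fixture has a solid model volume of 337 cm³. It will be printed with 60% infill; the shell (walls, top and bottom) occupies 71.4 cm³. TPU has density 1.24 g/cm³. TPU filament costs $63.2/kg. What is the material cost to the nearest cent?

Interior volume = 337 − 71.4 = 265.6 cm³.
Deposited infill = 0.60 × 265.6 = 159.36 cm³.
Total extruded: 71.4 + 159.36 → 230.76 cm³.
Mass = 230.76 × 1.24, so 286.1424 g.
At $63.2/kg: 286.1424/1000 × 63.2 = $18.08.

$18.08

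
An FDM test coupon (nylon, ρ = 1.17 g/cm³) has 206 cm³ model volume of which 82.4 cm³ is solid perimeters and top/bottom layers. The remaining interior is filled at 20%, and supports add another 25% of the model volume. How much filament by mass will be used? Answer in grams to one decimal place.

185.6 g

Volume inside the shell: 206 − 82.4 → 123.6 cm³.
Infill deposited: 0.20 × 123.6 → 24.72 cm³.
Support: 0.25 × 206 → 51.5 cm³.
Deposited volume = 82.4 + 24.72 + 51.5 = 158.62 cm³.
Mass: 158.62 × 1.17 → 185.5854 g.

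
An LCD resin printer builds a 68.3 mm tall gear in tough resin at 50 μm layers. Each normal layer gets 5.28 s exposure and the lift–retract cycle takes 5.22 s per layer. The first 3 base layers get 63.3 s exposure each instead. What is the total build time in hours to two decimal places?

Layers = ⌈68.3/0.05⌉ = 1366.
Bottom layers: 3 × (63.3 + 5.22) → 205.56 s.
Remaining layers: 1363 × (5.28 + 5.22) → 14311.5 s.
Sum: 205.56 + 14311.5 = 14517.06 s → 4.03 hours.

4.03 hours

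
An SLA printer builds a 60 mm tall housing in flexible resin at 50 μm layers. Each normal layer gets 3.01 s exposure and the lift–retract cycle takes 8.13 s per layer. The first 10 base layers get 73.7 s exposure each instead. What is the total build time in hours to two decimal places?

Layers = ⌈60/0.05⌉ = 1200.
Burn-in layers = 10 × (73.7 + 8.13), so 818.3 s.
Regular layers: 1190 × (3.01 + 8.13) → 13256.6 s.
Sum: 818.3 + 13256.6 = 14074.9 s → 3.91 hours.

3.91 hours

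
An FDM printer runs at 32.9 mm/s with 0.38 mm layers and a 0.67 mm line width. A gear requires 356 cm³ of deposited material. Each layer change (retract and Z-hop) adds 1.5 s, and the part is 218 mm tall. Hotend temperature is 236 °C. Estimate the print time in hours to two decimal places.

12.04 hours

Bead cross-section: 0.38 × 0.67 → 0.2546 mm².
Toolpath length = 356 cm³ / 0.2546 mm² = 356000 / 0.2546 = 1398271.8 mm.
Print-move time = 1398271.8 / 32.9, so 42500.7 s.
Layer count = ceil(218 / 0.38) = 574.
Layer-change overhead = 574 × 1.5, so 861 s.
Altogether 42500.7 + 861 = 43361.7 s, i.e. 12.04 hours.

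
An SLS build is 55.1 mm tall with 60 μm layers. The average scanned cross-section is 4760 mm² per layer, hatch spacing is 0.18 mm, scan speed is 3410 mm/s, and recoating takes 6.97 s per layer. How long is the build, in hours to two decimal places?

3.76 hours

Layers = ⌈55.1/0.06⌉ = 919.
Hatch length per layer = 4760 / 0.18 = 26444.4 mm.
Scan time per layer: 26444.4 / 3410 → 7.755 s.
Layer cycle: 7.755 + 6.97 → 14.725 s.
Total: 919 × 14.725 s = 13532.275 s → 3.76 hours.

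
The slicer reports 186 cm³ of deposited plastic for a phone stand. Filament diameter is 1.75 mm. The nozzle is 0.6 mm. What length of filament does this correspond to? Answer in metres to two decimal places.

Cross-section of 1.75 mm filament: π·(1.75/2)² = 2.4053 mm².
L = 186000 mm³ / 2.4053 mm² = 77329.23 mm, i.e. 77.33 m.

77.33 m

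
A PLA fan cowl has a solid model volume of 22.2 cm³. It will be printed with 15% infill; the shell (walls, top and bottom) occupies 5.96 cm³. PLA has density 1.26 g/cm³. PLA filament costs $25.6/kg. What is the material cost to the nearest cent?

$0.27

Volume inside the shell = 22.2 − 5.96 = 16.24 cm³.
Infill volume = 0.15 × 16.24, so 2.436 cm³.
Total extruded: 5.96 + 2.436 → 8.396 cm³.
Mass = 8.396 × 1.26, so 10.57896 g.
At $25.6/kg: 10.57896/1000 × 25.6 = $0.27.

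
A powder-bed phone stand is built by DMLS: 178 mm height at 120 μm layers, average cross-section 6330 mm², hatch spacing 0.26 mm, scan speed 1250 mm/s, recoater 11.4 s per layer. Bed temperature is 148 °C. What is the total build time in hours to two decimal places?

Number of layers: 178 / 0.12 → 1484 (rounded up).
Per-layer scan distance: 6330 / 0.26 → 24346.2 mm.
Per-layer scan time = 24346.2 / 1250, so 19.477 s.
Layer cycle: 19.477 + 11.4 → 30.877 s.
Total: 1484 × 30.877 s = 45821.468 s → 12.73 hours.

12.73 hours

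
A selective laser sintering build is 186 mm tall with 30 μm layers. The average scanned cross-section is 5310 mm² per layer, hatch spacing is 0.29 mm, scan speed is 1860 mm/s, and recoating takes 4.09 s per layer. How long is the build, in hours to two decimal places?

24.00 hours

Number of layers: 186 / 0.03 → 6200 (rounded up).
Scan path per layer: 5310 / 0.29 → 18310.3 mm.
Per-layer scan time = 18310.3 / 1860 = 9.8442 s.
Per-layer time = 9.8442 + 4.09, so 13.9342 s.
Build time = 6200 × 13.9342 = 86392.04 s = 24.00 hours.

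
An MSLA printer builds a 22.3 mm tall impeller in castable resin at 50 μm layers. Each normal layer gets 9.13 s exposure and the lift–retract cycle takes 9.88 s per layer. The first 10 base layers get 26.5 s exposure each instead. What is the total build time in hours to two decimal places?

Layers = ⌈22.3/0.05⌉ = 446.
Base layers: 10 × (26.5 + 9.88) → 363.8 s.
Remaining layers = 436 × (9.13 + 9.88), so 8288.36 s.
Sum: 363.8 + 8288.36 = 8652.16 s → 2.40 hours.

2.40 hours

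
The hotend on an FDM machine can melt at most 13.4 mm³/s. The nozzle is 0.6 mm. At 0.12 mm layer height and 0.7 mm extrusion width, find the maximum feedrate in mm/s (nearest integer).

A = 0.12 × 0.7, so 0.084 mm².
Max speed = 13.4 / 0.084 = 159.52 ≈ 160 mm/s.

160 mm/s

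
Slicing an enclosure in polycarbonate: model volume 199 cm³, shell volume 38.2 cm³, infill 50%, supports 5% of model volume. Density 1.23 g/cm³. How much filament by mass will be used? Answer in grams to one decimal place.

158.1 g

Interior volume = 199 − 38.2, so 160.8 cm³.
Infill deposited = 0.50 × 160.8, so 80.4 cm³.
Support = 0.05 × 199, so 9.95 cm³.
Total printed volume = 38.2 + 80.4 + 9.95 = 128.55 cm³.
Mass: 128.55 × 1.23 → 158.1165 g.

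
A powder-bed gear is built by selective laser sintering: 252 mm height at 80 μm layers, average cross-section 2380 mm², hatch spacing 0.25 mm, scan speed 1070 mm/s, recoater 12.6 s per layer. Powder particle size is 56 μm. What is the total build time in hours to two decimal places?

Layers = ⌈252/0.08⌉ = 3150.
Hatch length per layer: 2380 / 0.25 → 9520 mm.
Per-layer scan time = 9520 / 1070, so 8.8972 s.
Per-layer time: 8.8972 + 12.6 → 21.4972 s.
Total: 3150 × 21.4972 s = 67716.18 s → 18.81 hours.

18.81 hours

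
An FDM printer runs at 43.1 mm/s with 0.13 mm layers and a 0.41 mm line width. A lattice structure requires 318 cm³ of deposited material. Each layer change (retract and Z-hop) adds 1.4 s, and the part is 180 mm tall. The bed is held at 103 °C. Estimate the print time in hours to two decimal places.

Line area = 0.13 × 0.41, so 0.0533 mm².
Toolpath length = 318 cm³ / 0.0533 mm² = 318000 / 0.0533 = 5966228.9 mm.
Extrusion time = 5966228.9 / 43.1, so 138427.6 s.
Number of layers: 180 / 0.13 → 1385 (rounded up).
Layer-change overhead = 1385 × 1.4 = 1939 s.
Altogether 138427.6 + 1939 = 140366.6 s, i.e. 38.99 hours.

38.99 hours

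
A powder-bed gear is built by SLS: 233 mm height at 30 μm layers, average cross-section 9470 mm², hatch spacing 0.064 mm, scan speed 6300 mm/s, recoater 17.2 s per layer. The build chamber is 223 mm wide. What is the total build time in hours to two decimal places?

Layer count = ceil(233 / 0.03) = 7767.
Scan path per layer = 9470 / 0.064, so 147968.8 mm.
Laser time per layer = 147968.8 / 6300 = 23.4871 s.
Time per layer = 23.4871 + 17.2 = 40.6871 s.
7767 layers × 40.6871 s/layer = 316016.7057 s, i.e. 87.78 hours.

87.78 hours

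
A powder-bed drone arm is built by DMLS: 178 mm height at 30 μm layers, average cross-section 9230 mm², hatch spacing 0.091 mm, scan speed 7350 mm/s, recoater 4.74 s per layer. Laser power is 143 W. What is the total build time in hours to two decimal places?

30.56 hours

Layer count = ceil(178 / 0.03) = 5934.
Hatch length per layer = 9230 / 0.091 = 101428.6 mm.
Scan time per layer: 101428.6 / 7350 → 13.7998 s.
Layer cycle: 13.7998 + 4.74 → 18.5398 s.
5934 layers × 18.5398 s/layer = 110015.1732 s, i.e. 30.56 hours.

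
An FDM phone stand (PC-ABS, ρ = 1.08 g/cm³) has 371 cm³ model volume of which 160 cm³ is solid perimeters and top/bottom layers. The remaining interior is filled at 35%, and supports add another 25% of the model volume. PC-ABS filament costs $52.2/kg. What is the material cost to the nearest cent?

Interior volume = 371 − 160 = 211 cm³.
Infill volume = 0.35 × 211, so 73.85 cm³.
Support: 0.25 × 371 → 92.75 cm³.
Deposited volume = 160 + 73.85 + 92.75 = 326.6 cm³.
Mass = 326.6 × 1.08, so 352.728 g.
At $52.2/kg: 352.728/1000 × 52.2 = $18.41.

$18.41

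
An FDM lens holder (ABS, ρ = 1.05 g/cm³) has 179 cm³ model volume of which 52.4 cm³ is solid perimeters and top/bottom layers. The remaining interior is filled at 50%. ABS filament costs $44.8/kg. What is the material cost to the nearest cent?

Interior volume = 179 − 52.4 = 126.6 cm³.
Deposited infill = 0.50 × 126.6, so 63.3 cm³.
Deposited volume = 52.4 + 63.3 = 115.7 cm³.
Mass: 115.7 × 1.05 → 121.485 g.
Cost = 121.485 g / 1000 × $44.8/kg = $5.44.

$5.44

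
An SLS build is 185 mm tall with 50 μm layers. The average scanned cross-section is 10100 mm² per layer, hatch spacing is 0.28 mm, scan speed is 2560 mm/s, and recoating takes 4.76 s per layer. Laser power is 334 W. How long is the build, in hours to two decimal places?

19.37 hours

Number of layers: 185 / 0.05 → 3700 (rounded up).
Hatch length per layer: 10100 / 0.28 → 36071.4 mm.
Laser time per layer: 36071.4 / 2560 → 14.0904 s.
Time per layer = 14.0904 + 4.76 = 18.8504 s.
3700 layers × 18.8504 s/layer = 69746.48 s, i.e. 19.37 hours.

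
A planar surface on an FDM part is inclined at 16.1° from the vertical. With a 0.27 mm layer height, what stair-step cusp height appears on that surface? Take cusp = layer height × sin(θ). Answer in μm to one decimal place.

h_c = t·sin θ = 0.27 × 0.2773 = 0.074871 mm (74.9 μm).

74.9 μm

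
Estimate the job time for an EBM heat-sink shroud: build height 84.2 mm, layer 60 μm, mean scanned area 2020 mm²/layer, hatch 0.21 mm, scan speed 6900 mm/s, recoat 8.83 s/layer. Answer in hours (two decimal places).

Number of layers: 84.2 / 0.06 → 1404 (rounded up).
Hatch length per layer = 2020 / 0.21, so 9619 mm.
Per-layer scan time = 9619 / 6900 = 1.3941 s.
Per-layer time: 1.3941 + 8.83 → 10.2241 s.
Build time = 1404 × 10.2241 = 14354.6364 s = 3.99 hours.

3.99 hours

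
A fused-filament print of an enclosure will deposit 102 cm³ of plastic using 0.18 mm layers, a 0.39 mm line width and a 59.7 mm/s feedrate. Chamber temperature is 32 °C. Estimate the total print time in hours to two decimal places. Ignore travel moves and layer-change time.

6.76 hours

Bead cross-section = 0.18 × 0.39 = 0.0702 mm².
Toolpath length = 102 cm³ / 0.0702 mm² = 102000 / 0.0702 = 1452991.5 mm.
Extrusion time = 1452991.5 / 59.7, so 24338.2 s.
In the requested units: 24338.2 s = 6.76 hours.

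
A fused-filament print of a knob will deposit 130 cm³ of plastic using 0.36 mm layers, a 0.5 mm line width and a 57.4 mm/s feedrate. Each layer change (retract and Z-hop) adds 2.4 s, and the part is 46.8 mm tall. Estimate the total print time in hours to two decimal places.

3.58 hours

Extrusion cross-section = 0.36 × 0.5 = 0.18 mm².
Total extruded path = 130000/0.18 = 722222.2 mm.
Time extruding = 722222.2 / 57.4 = 12582.3 s.
Layers = ⌈46.8/0.36⌉ = 130.
Non-print overhead: 130 × 2.4 → 312 s.
Total = 12582.3 + 312 = 12894.3 s = 3.58 hours.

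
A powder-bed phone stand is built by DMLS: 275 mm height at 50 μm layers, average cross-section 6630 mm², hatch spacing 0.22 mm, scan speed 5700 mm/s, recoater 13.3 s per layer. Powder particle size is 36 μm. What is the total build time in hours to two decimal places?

28.40 hours

Number of layers: 275 / 0.05 → 5500 (rounded up).
Hatch length per layer = 6630 / 0.22, so 30136.4 mm.
Scan time per layer: 30136.4 / 5700 → 5.2871 s.
Layer cycle = 5.2871 + 13.3, so 18.5871 s.
5500 layers × 18.5871 s/layer = 102229.05 s, i.e. 28.40 hours.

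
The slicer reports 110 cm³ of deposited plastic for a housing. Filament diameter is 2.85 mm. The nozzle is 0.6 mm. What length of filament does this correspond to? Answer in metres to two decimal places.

17.24 m

Cross-section of 2.85 mm filament: π·(2.85/2)² = 6.3794 mm².
Length = 110 cm³ / 6.3794 mm² = 110000 / 6.3794 = 17243 mm = 17.24 m.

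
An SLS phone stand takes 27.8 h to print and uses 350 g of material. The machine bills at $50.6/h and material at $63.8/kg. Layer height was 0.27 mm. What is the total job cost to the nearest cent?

Machine-time cost = 50.6 × 27.8, so $1406.68.
Material charge = 63.8 × 350/1000, so $22.33.
Total = 1406.68 + 22.33 = $1429.01.

$1429.01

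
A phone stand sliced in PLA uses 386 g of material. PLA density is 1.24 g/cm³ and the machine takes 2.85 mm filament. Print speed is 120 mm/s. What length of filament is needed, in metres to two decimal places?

Extruded volume: 386/1.24 = 311.2903 cm³ (311290.3 mm³).
A = π r² = π × 1.425² = 6.3794 mm².
Length = 311290.3 / 6.3794 = 48796.17 mm = 48.80 m.

48.80 m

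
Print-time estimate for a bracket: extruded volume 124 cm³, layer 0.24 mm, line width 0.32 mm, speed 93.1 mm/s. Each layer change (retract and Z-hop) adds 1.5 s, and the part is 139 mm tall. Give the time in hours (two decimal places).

Line area = 0.24 × 0.32, so 0.0768 mm².
Toolpath length = 124 cm³ / 0.0768 mm² = 124000 / 0.0768 = 1614583.3 mm.
Time extruding = 1614583.3 / 93.1 = 17342.5 s.
Layer count = ceil(139 / 0.24) = 580.
Z-hop total: 580 × 1.5 → 870 s.
Total = 17342.5 + 870 = 18212.5 s = 5.06 hours.

5.06 hours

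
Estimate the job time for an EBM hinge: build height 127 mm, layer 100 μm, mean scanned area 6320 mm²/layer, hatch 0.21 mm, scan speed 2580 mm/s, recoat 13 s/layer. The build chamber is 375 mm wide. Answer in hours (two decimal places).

Number of layers: 127 / 0.1 → 1270 (rounded up).
Scan path per layer: 6320 / 0.21 → 30095.2 mm.
Beam time per layer = 30095.2 / 2580, so 11.6648 s.
Per-layer time = 11.6648 + 13 = 24.6648 s.
Total: 1270 × 24.6648 s = 31324.296 s → 8.70 hours.

8.70 hours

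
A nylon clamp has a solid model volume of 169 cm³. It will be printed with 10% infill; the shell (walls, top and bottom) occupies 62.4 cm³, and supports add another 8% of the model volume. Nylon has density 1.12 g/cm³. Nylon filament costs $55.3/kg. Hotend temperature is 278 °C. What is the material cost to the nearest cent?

Infill region: 169 − 62.4 → 106.6 cm³.
Infill volume = 0.10 × 106.6 = 10.66 cm³.
Support = 0.08 × 169, so 13.52 cm³.
Total extruded: 62.4 + 10.66 + 13.52 → 86.58 cm³.
Mass = 86.58 × 1.12, so 96.9696 g.
Cost = 96.9696 g / 1000 × $55.3/kg = $5.36.

$5.36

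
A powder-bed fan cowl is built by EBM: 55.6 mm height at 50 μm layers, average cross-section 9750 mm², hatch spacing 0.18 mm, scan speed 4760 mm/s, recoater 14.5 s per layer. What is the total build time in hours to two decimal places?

Layer count = ceil(55.6 / 0.05) = 1112.
Per-layer scan distance = 9750 / 0.18 = 54166.7 mm.
Per-layer scan time = 54166.7 / 4760 = 11.3796 s.
Per-layer time = 11.3796 + 14.5 = 25.8796 s.
Total: 1112 × 25.8796 s = 28778.1152 s → 7.99 hours.

7.99 hours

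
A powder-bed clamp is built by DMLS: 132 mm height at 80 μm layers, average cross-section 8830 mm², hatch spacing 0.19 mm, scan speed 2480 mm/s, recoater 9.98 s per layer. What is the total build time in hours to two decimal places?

13.16 hours

Layers = ⌈132/0.08⌉ = 1650.
Per-layer scan distance: 8830 / 0.19 → 46473.7 mm.
Scan time per layer = 46473.7 / 2480 = 18.7394 s.
Layer cycle = 18.7394 + 9.98 = 28.7194 s.
Total: 1650 × 28.7194 s = 47387.01 s → 13.16 hours.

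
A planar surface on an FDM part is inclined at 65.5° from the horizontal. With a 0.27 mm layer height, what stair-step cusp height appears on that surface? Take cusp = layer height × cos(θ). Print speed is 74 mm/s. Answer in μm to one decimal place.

Cusp = layer height × cos(65.5°) = 0.27 × 0.4147 = 0.111969 mm = 112.0 μm.

112.0 μm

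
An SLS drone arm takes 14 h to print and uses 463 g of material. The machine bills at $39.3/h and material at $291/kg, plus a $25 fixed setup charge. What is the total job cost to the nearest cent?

Machine cost: 39.3 × 14 → $550.20.
Material charge = 291 × 463/1000, so $134.733.
Adding setup: 550.20 + 134.733 + 25 → 709.933 ≈ $709.93.

$709.93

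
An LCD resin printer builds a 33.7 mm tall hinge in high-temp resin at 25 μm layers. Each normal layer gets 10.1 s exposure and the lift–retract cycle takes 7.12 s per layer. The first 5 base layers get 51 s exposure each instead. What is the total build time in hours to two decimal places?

Layers = ⌈33.7/0.025⌉ = 1348.
Base layers = 5 × (51 + 7.12), so 290.6 s.
Regular layers = 1343 × (10.1 + 7.12), so 23126.46 s.
Total = 290.6 + 23126.46 = 23417.06 s = 6.50 hours.

6.50 hours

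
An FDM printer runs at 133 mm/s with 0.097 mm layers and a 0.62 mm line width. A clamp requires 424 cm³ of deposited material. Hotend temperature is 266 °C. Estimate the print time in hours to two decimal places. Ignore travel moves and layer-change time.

14.72 hours

Line area = 0.097 × 0.62 = 0.06014 mm².
Path length: 424000 mm³ / 0.06014 mm² → 7050216.2 mm.
Time extruding = 7050216.2 / 133, so 53009.1 s.
53009.1 s = 14.72 hours.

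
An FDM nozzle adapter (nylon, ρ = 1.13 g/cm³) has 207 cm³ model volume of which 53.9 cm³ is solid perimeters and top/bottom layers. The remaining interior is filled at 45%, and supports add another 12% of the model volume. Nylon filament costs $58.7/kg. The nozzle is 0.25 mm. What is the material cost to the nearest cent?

Volume inside the shell = 207 − 53.9 = 153.1 cm³.
Infill volume: 0.45 × 153.1 → 68.895 cm³.
Support: 0.12 × 207 → 24.84 cm³.
Total printed volume: 53.9 + 68.895 + 24.84 → 147.635 cm³.
Mass: 147.635 × 1.13 → 166.82755 g.
Cost = 166.82755 g / 1000 × $58.7/kg = $9.79.

$9.79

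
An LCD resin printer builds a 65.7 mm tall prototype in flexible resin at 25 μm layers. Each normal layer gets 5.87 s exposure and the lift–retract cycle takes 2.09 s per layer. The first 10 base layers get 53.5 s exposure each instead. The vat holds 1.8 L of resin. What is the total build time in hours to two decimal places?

5.94 hours

Number of layers: 65.7 / 0.025 → 2628 (rounded up).
Burn-in layers: 10 × (53.5 + 2.09) → 555.9 s.
Normal layers: 2618 × (5.87 + 2.09) → 20839.28 s.
Total = 555.9 + 20839.28 = 21395.18 s = 5.94 hours.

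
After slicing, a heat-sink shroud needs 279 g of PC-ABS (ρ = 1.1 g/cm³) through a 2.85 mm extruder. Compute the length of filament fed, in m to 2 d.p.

39.76 m

Volume = 279 g / 1.1 g·cm⁻³ = 253.6364 cm³ = 253636.4 mm³.
Filament cross-section = π × (2.85/2)² = 6.3794 mm².
Length = 253636.4 / 6.3794 = 39758.66 mm = 39.76 m.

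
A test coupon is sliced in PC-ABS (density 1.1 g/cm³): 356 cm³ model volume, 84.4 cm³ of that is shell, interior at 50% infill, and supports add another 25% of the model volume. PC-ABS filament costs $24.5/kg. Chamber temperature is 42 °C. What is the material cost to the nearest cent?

$8.33

Infill region = 356 − 84.4, so 271.6 cm³.
Deposited infill = 0.50 × 271.6 = 135.8 cm³.
Support = 0.25 × 356 = 89 cm³.
Total printed volume: 84.4 + 135.8 + 89 → 309.2 cm³.
Mass = 309.2 × 1.1, so 340.12 g.
Cost = 340.12 g / 1000 × $24.5/kg = $8.33.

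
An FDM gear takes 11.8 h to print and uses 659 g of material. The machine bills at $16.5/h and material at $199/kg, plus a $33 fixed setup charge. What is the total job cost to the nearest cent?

$358.84

Machine-time cost: 16.5 × 11.8 → $194.70.
Feedstock cost: 199 × 659/1000 → $131.141.
Total = 194.70 + 131.141 + 33 = 358.841 ≈ $358.84.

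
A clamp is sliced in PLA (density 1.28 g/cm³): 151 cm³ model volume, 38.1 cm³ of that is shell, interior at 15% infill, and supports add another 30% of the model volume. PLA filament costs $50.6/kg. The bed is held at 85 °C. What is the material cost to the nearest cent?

Infill region = 151 − 38.1 = 112.9 cm³.
Infill deposited = 0.15 × 112.9, so 16.935 cm³.
Support: 0.30 × 151 → 45.3 cm³.
Total printed volume = 38.1 + 16.935 + 45.3, so 100.335 cm³.
Mass: 100.335 × 1.28 → 128.4288 g.
At $50.6/kg: 128.4288/1000 × 50.6 = $6.50.

$6.50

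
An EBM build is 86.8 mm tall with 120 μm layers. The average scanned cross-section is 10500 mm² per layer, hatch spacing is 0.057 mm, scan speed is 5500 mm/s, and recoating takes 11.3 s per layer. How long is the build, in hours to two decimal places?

Layers = ⌈86.8/0.12⌉ = 724.
Scan path per layer: 10500 / 0.057 → 184210.5 mm.
Scan time per layer = 184210.5 / 5500, so 33.4928 s.
Per-layer time = 33.4928 + 11.3, so 44.7928 s.
724 layers × 44.7928 s/layer = 32429.9872 s, i.e. 9.01 hours.

9.01 hours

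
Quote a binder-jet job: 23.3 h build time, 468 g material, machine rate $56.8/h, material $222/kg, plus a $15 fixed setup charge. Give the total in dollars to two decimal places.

$1442.34

Machine cost = 56.8 × 23.3 = $1323.44.
Feedstock cost: 222 × 468/1000 → $103.896.
Total = 1323.44 + 103.896 + 15 = 1442.336 ≈ $1442.34.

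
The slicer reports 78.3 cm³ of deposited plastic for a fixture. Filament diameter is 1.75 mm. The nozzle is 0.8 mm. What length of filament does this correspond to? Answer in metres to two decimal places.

32.55 m

Filament cross-section = π × (1.75/2)² = 2.4053 mm².
Length = 78.3 cm³ / 2.4053 mm² = 78300 / 2.4053 = 32553.11 mm = 32.55 m.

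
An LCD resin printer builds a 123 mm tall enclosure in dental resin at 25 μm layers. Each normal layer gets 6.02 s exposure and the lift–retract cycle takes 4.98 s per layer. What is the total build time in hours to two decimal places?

15.03 hours

Layers = ⌈123/0.025⌉ = 4920.
Per-layer time = 6.02 + 4.98 = 11 s.
Build time: 4920 × 11 s = 54120 s, i.e. 15.03 hours.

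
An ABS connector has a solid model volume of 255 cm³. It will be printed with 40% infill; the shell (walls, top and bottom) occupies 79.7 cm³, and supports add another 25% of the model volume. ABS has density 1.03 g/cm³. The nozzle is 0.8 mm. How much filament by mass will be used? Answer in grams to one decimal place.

Infill region: 255 − 79.7 → 175.3 cm³.
Deposited infill = 0.40 × 175.3, so 70.12 cm³.
Support = 0.25 × 255, so 63.75 cm³.
Total extruded: 79.7 + 70.12 + 63.75 → 213.57 cm³.
Mass = 213.57 × 1.03, so 219.9771 g.

220.0 g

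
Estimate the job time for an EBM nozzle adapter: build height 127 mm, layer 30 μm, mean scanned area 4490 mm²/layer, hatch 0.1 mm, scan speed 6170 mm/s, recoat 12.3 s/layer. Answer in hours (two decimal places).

23.02 hours

Layers = ⌈127/0.03⌉ = 4234.
Per-layer scan distance = 4490 / 0.1, so 44900 mm.
Per-layer scan time: 44900 / 6170 → 7.2771 s.
Time per layer = 7.2771 + 12.3, so 19.5771 s.
4234 layers × 19.5771 s/layer = 82889.4414 s, i.e. 23.02 hours.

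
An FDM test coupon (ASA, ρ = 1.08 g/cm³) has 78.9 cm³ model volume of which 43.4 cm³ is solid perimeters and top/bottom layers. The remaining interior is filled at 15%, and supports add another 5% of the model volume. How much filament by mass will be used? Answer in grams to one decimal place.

Volume inside the shell = 78.9 − 43.4, so 35.5 cm³.
Deposited infill = 0.15 × 35.5 = 5.325 cm³.
Support: 0.05 × 78.9 → 3.945 cm³.
Total extruded = 43.4 + 5.325 + 3.945, so 52.67 cm³.
Mass = 52.67 × 1.08 = 56.8836 g.

56.9 g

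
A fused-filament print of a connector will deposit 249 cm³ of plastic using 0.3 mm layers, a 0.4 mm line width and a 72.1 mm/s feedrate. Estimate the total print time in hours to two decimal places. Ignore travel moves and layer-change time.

Extrusion cross-section = 0.3 × 0.4, so 0.12 mm².
Toolpath length = 249 cm³ / 0.12 mm² = 249000 / 0.12 = 2075000 mm.
Time extruding: 2075000 / 72.1 → 28779.5 s.
Converting: 28779.5 s = 7.99 hours.

7.99 hours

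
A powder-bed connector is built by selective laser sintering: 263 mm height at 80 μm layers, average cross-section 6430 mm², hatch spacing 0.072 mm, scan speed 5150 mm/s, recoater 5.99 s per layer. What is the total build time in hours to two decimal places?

Layers = ⌈263/0.08⌉ = 3288.
Per-layer scan distance: 6430 / 0.072 → 89305.6 mm.
Per-layer scan time = 89305.6 / 5150, so 17.3409 s.
Time per layer = 17.3409 + 5.99, so 23.3309 s.
Total: 3288 × 23.3309 s = 76711.9992 s → 21.31 hours.

21.31 hours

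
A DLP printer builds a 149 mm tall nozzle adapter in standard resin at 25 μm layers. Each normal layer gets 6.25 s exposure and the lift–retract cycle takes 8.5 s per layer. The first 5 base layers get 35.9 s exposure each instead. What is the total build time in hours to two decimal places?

24.46 hours

Layers = ⌈149/0.025⌉ = 5960.
Bottom layers = 5 × (35.9 + 8.5), so 222 s.
Normal layers: 5955 × (6.25 + 8.5) → 87836.25 s.
Sum: 222 + 87836.25 = 88058.25 s → 24.46 hours.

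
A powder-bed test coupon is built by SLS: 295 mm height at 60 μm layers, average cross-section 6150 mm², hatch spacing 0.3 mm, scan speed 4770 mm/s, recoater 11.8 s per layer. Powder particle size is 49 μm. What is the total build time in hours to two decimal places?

Number of layers: 295 / 0.06 → 4917 (rounded up).
Scan path per layer = 6150 / 0.3 = 20500 mm.
Per-layer scan time = 20500 / 4770 = 4.2977 s.
Layer cycle: 4.2977 + 11.8 → 16.0977 s.
Build time = 4917 × 16.0977 = 79152.3909 s = 21.99 hours.

21.99 hours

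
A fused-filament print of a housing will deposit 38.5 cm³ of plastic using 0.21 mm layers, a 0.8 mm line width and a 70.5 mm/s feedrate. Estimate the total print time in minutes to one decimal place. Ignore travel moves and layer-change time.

54.2 minutes

Line area = 0.21 × 0.8, so 0.168 mm².
Total extruded path = 38500/0.168 = 229166.7 mm.
Print-move time: 229166.7 / 70.5 → 3250.6 s.
Converting: 3250.6 s = 54.2 minutes.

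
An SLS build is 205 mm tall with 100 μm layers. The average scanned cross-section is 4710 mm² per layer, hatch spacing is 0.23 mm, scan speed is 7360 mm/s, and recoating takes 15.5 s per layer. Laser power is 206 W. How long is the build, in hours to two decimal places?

10.41 hours

Layer count = ceil(205 / 0.1) = 2050.
Hatch length per layer = 4710 / 0.23 = 20478.3 mm.
Laser time per layer = 20478.3 / 7360, so 2.7824 s.
Layer cycle = 2.7824 + 15.5 = 18.2824 s.
2050 layers × 18.2824 s/layer = 37478.92 s, i.e. 10.41 hours.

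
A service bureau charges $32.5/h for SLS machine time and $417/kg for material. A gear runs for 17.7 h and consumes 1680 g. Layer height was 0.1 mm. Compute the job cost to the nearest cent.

Machine-time cost: 32.5 × 17.7 → $575.25.
Material charge: 417 × 1680/1000 → $700.56.
Total = 575.25 + 700.56 = $1275.81.

$1275.81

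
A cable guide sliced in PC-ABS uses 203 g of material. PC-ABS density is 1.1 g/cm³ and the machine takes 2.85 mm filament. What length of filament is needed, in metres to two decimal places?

28.93 m

Volume = 203 g / 1.1 g·cm⁻³ = 184.5455 cm³ = 184545.5 mm³.
Filament cross-section = π × (2.85/2)² = 6.3794 mm².
Length = 184545.5 / 6.3794 = 28928.35 mm = 28.93 m.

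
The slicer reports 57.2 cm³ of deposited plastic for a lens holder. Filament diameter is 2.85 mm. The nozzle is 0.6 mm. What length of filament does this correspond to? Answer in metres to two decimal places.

8.97 m

Filament cross-section = π × (2.85/2)² = 6.3794 mm².
L = 57200 mm³ / 6.3794 mm² = 8966.36 mm, i.e. 8.97 m.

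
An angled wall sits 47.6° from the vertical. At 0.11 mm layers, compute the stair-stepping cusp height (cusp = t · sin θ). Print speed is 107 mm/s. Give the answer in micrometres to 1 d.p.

Cusp = layer height × sin(47.6°) = 0.11 × 0.7385 = 0.081235 mm = 81.2 μm.

81.2 μm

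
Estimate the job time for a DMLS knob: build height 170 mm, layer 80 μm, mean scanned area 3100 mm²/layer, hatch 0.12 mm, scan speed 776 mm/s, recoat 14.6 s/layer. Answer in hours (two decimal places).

28.27 hours

Layer count = ceil(170 / 0.08) = 2125.
Per-layer scan distance = 3100 / 0.12 = 25833.3 mm.
Per-layer scan time: 25833.3 / 776 → 33.2903 s.
Time per layer: 33.2903 + 14.6 → 47.8903 s.
Total: 2125 × 47.8903 s = 101766.8875 s → 28.27 hours.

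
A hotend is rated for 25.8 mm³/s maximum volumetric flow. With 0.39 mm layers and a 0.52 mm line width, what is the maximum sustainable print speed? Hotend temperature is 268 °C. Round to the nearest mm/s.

127 mm/s

Extrusion cross-section = 0.39 × 0.52 = 0.2028 mm².
v_max = Q/A = 25.8/0.2028 = 127.22 mm/s → 127 mm/s.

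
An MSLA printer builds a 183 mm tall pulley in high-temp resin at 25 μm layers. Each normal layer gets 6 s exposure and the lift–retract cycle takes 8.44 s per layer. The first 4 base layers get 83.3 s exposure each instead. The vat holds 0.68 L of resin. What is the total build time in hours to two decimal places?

29.45 hours

Number of layers: 183 / 0.025 → 7320 (rounded up).
Base layers = 4 × (83.3 + 8.44) = 366.96 s.
Remaining layers: 7316 × (6 + 8.44) → 105643.04 s.
Total = 366.96 + 105643.04 = 106010 s = 29.45 hours.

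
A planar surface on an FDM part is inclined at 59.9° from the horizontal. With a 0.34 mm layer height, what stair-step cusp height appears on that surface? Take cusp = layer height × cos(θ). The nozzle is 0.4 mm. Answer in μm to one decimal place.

Cusp = layer height × cos(59.9°) = 0.34 × 0.5015 = 0.17051 mm = 170.5 μm.

170.5 μm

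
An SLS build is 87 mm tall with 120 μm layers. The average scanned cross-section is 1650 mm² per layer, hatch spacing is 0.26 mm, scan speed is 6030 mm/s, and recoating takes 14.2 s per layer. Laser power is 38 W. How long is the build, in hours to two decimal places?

Layers = ⌈87/0.12⌉ = 725.
Scan path per layer = 1650 / 0.26, so 6346.2 mm.
Per-layer scan time = 6346.2 / 6030 = 1.0524 s.
Time per layer = 1.0524 + 14.2 = 15.2524 s.
Total: 725 × 15.2524 s = 11057.99 s → 3.07 hours.

3.07 hours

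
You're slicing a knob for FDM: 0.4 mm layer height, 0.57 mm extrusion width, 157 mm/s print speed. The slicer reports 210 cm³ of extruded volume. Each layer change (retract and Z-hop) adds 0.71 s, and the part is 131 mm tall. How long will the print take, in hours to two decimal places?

Bead cross-section = 0.4 × 0.57 = 0.228 mm².
Total extruded path = 210000/0.228 = 921052.6 mm.
Print-move time = 921052.6 / 157 = 5866.6 s.
Number of layers: 131 / 0.4 → 328 (rounded up).
Z-hop total = 328 × 0.71, so 232.88 s.
Total = 5866.6 + 232.88 = 6099.48 s = 1.69 hours.

1.69 hours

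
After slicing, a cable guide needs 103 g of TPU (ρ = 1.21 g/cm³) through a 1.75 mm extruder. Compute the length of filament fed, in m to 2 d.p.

35.39 m

Extruded volume: 103/1.21 = 85.124 cm³ (85124 mm³).
Cross-section of 1.75 mm filament: π·(1.75/2)² = 2.4053 mm².
L = V/A = 85124/2.4053 = 35390.18 mm → 35.39 m.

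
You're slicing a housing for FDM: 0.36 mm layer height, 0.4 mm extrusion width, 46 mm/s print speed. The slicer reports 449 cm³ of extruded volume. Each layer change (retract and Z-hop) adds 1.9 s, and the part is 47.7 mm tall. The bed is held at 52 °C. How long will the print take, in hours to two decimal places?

18.90 hours

Extrusion cross-section: 0.36 × 0.4 → 0.144 mm².
Total extruded path = 449000/0.144 = 3118055.6 mm.
Extrusion time = 3118055.6 / 46 = 67783.8 s.
Layer count = ceil(47.7 / 0.36) = 133.
Z-hop total: 133 × 1.9 → 252.7 s.
Total = 67783.8 + 252.7 = 68036.5 s = 18.90 hours.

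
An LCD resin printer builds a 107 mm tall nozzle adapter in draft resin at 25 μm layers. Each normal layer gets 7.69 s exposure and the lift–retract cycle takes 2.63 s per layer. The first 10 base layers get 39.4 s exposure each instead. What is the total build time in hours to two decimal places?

12.36 hours

Number of layers: 107 / 0.025 → 4280 (rounded up).
Base layers = 10 × (39.4 + 2.63), so 420.3 s.
Remaining layers: 4270 × (7.69 + 2.63) → 44066.4 s.
Sum: 420.3 + 44066.4 = 44486.7 s → 12.36 hours.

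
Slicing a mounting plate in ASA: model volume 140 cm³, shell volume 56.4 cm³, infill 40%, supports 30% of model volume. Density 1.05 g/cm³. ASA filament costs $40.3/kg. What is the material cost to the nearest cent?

$5.58

Interior volume: 140 − 56.4 → 83.6 cm³.
Infill deposited: 0.40 × 83.6 → 33.44 cm³.
Support = 0.30 × 140, so 42 cm³.
Total extruded: 56.4 + 33.44 + 42 → 131.84 cm³.
Mass = 131.84 × 1.05 = 138.432 g.
Cost = 138.432 g / 1000 × $40.3/kg = $5.58.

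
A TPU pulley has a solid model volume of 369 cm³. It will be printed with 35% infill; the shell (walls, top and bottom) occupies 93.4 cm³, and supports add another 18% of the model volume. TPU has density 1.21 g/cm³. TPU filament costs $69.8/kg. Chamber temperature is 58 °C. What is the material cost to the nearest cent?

Volume inside the shell = 369 − 93.4 = 275.6 cm³.
Deposited infill: 0.35 × 275.6 → 96.46 cm³.
Support = 0.18 × 369 = 66.42 cm³.
Total printed volume = 93.4 + 96.46 + 66.42 = 256.28 cm³.
Mass: 256.28 × 1.21 → 310.0988 g.
Cost = 310.0988 g / 1000 × $69.8/kg = $21.64.

$21.64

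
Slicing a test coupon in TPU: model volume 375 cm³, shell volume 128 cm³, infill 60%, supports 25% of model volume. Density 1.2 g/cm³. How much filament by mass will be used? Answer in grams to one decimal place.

443.9 g

Infill region = 375 − 128, so 247 cm³.
Infill deposited = 0.60 × 247 = 148.2 cm³.
Support = 0.25 × 375 = 93.75 cm³.
Total printed volume = 128 + 148.2 + 93.75, so 369.95 cm³.
Mass = 369.95 × 1.2 = 443.94 g.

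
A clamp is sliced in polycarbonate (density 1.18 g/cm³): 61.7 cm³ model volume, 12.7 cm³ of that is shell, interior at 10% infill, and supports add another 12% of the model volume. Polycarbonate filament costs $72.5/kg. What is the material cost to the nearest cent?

Volume inside the shell = 61.7 − 12.7 = 49 cm³.
Infill volume = 0.10 × 49 = 4.9 cm³.
Support = 0.12 × 61.7 = 7.404 cm³.
Total printed volume: 12.7 + 4.9 + 7.404 → 25.004 cm³.
Mass = 25.004 × 1.18 = 29.50472 g.
Cost = 29.50472 g / 1000 × $72.5/kg = $2.14.

$2.14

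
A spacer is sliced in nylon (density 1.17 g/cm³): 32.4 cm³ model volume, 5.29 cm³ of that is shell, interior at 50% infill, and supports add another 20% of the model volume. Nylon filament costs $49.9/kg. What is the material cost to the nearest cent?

Volume inside the shell = 32.4 − 5.29 = 27.11 cm³.
Infill volume = 0.50 × 27.11, so 13.555 cm³.
Support: 0.20 × 32.4 → 6.48 cm³.
Total printed volume = 5.29 + 13.555 + 6.48 = 25.325 cm³.
Mass = 25.325 × 1.17 = 29.63025 g.
Cost = 29.63025 g / 1000 × $49.9/kg = $1.48.

$1.48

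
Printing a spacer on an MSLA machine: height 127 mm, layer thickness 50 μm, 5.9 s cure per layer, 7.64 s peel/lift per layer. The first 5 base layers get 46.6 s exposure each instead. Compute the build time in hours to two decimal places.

9.61 hours

Number of layers: 127 / 0.05 → 2540 (rounded up).
Base layers: 5 × (46.6 + 7.64) → 271.2 s.
Regular layers = 2535 × (5.9 + 7.64), so 34323.9 s.
Total = 271.2 + 34323.9 = 34595.1 s = 9.61 hours.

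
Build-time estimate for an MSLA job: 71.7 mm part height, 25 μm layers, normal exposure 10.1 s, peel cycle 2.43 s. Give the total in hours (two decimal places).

Layers = ⌈71.7/0.025⌉ = 2868.
Cycle time = 10.1 + 2.43 = 12.53 s.
Total = 2868 × 12.53 = 35936.04 s = 9.98 hours.

9.98 hours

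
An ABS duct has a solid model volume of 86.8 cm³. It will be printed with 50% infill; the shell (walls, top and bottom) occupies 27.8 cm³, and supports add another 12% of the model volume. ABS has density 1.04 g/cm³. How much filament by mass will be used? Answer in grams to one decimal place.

Infill region = 86.8 − 27.8, so 59 cm³.
Infill deposited: 0.50 × 59 → 29.5 cm³.
Support = 0.12 × 86.8 = 10.416 cm³.
Total extruded = 27.8 + 29.5 + 10.416 = 67.716 cm³.
Mass: 67.716 × 1.04 → 70.42464 g.

70.4 g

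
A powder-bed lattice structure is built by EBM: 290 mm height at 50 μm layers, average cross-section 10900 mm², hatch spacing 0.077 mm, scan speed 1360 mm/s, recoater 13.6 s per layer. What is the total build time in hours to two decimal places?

Number of layers: 290 / 0.05 → 5800 (rounded up).
Scan path per layer = 10900 / 0.077, so 141558.4 mm.
Per-layer scan time: 141558.4 / 1360 → 104.0871 s.
Per-layer time = 104.0871 + 13.6 = 117.6871 s.
5800 layers × 117.6871 s/layer = 682585.18 s, i.e. 189.61 hours.

189.61 hours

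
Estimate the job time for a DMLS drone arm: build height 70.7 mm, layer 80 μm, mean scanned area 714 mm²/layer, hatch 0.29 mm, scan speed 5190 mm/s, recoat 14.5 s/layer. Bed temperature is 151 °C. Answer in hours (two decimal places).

Layers = ⌈70.7/0.08⌉ = 884.
Per-layer scan distance = 714 / 0.29, so 2462.1 mm.
Scan time per layer = 2462.1 / 5190, so 0.4744 s.
Layer cycle: 0.4744 + 14.5 → 14.9744 s.
Build time = 884 × 14.9744 = 13237.3696 s = 3.68 hours.

3.68 hours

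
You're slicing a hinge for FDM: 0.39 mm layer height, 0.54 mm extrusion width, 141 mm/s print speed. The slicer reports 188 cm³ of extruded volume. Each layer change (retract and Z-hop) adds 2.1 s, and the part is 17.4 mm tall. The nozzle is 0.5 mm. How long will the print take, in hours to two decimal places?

1.78 hours

Line area = 0.39 × 0.54 = 0.2106 mm².
Toolpath length = 188 cm³ / 0.2106 mm² = 188000 / 0.2106 = 892687.6 mm.
Time extruding: 892687.6 / 141 → 6331.1 s.
Layers = ⌈17.4/0.39⌉ = 45.
Non-print overhead = 45 × 2.1 = 94.5 s.
Altogether 6331.1 + 94.5 = 6425.6 s, i.e. 1.78 hours.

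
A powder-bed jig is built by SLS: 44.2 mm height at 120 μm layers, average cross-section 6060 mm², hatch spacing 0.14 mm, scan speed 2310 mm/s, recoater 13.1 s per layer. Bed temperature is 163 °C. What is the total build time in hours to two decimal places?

3.26 hours

Number of layers: 44.2 / 0.12 → 369 (rounded up).
Per-layer scan distance: 6060 / 0.14 → 43285.7 mm.
Scan time per layer: 43285.7 / 2310 → 18.7384 s.
Layer cycle: 18.7384 + 13.1 → 31.8384 s.
Total: 369 × 31.8384 s = 11748.3696 s → 3.26 hours.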